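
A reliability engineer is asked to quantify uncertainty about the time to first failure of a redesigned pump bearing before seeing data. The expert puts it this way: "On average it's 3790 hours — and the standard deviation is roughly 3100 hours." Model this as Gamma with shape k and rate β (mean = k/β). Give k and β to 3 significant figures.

For Gamma(k, rate β): mean = k/β, variance = k/β², so CV = 1/√k.
CV = SD/mean = 3100/3790 = 0.8179, hence k = 1/CV² = 1.49.
Then β = k/mean = 1.49/3790 = 0.000394.

k ≈ 1.49, β ≈ 0.000394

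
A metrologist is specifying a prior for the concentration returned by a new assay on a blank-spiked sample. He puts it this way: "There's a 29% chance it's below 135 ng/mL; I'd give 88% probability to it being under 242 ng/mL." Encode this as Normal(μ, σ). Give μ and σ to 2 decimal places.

μ = 169.26, σ = 61.91

The p-quantile of Normal(μ,σ) is μ + z_p·σ, with z_{0.29} = -0.5534 and z_{0.88} = 1.175.
Eliminate σ: μ = (z₂·x₁ − z₁·x₂)/(z₂ − z₁) = (1.175·135 − (-0.5534)·242)/1.728 = 169.26.
Then σ = (x₂ − x₁)/(z₂ − z₁) = (242 − 135)/1.728 = 61.91.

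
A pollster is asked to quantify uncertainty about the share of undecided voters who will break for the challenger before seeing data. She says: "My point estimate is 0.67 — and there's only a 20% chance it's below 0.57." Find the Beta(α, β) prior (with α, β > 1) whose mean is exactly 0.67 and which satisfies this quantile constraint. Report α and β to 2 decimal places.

With mean 0.67 fixed, write α = 0.67s, β = 0.33s where s = α+β.
Need P(θ < 0.57) = 0.2 under Beta(0.67s, 0.33s). Normal approximation: (q−m)/√(m(1−m)/s) ≈ z_{0.2} = -0.842, so s ≈ 0.67·0.33·(-0.842)²/(0.57−0.67)² = 15.7.
At s = 15.7: P(θ<0.57) ≈ 0.195. Adjusting to match 0.2 gives s ≈ 15.00.
So α = 0.67·15.00 ≈ 10.05, β = 0.33·15.00 ≈ 4.95.

α ≈ 10.05, β ≈ 4.95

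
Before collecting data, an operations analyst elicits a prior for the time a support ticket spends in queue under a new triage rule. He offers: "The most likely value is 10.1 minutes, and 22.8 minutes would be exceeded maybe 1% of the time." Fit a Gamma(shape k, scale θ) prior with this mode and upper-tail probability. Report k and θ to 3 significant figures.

Gamma(k,θ) with k>1 has mode (k−1)θ, so θ = 10.1/(k−1).
Need P(X < 22.8) = 0.99 with θ tied to k this way. Start at k = 2, θ = 10.1: P(X<22.8) ≈ 0.659.
Too low — raise k to concentrate. Iterating converges to k ≈ 8.23.
Then θ = 10.1/(8.23−1) ≈ 1.4.

k ≈ 8.23, θ ≈ 1.4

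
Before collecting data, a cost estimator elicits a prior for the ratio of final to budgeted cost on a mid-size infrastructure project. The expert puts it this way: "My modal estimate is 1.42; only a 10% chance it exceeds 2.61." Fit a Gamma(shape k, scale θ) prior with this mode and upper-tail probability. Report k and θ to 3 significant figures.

Gamma(k,θ) with k>1 has mode (k−1)θ, so θ = 1.42/(k−1).
Need P(X < 2.61) = 0.9 with θ tied to k this way. Start at k = 2, θ = 1.42: P(X<2.61) ≈ 0.548.
Too low — raise k to concentrate. Iterating converges to k ≈ 6.15.
Then θ = 1.42/(6.15−1) ≈ 0.276.

k ≈ 6.15, θ ≈ 0.276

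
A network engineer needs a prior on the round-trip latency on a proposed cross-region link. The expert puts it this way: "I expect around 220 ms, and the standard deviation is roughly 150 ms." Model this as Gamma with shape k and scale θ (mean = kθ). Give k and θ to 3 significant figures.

For Gamma(k, scale θ): mean = kθ, variance = kθ², so CV = 1/√k.
CV = SD/mean = 150/220 = 0.6818, hence k = 1/CV² = 2.15.
Then θ = mean/k = 220/2.15 = 102.

k ≈ 2.15, θ ≈ 102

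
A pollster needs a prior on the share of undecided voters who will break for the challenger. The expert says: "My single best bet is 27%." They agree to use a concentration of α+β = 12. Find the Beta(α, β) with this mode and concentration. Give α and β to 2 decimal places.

α = 3.70, β = 8.30

For α,β > 1 the Beta mode is (α−1)/(α+β−2). With α+β = 12, the mode is (α−1)/10.
Set (α−1)/10 = 0.27 → α = 1 + 0.27·10 = 3.70.
β = 12 − α = 8.30.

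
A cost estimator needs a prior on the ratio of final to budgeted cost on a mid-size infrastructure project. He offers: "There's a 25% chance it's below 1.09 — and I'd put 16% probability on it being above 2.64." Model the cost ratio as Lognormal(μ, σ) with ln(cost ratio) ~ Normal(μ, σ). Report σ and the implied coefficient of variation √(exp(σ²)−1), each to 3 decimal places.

σ ≈ 0.530, CV ≈ 0.570

If T ~ Lognormal(μ,σ) then ln T ~ Normal(μ,σ), so the p-quantile of ln T is μ + z_p·σ.
ln(1.09) = 0.08618 and ln(2.64) = 0.9708; z_{0.25} = -0.6745, z_{0.84} = 0.9945.
σ = (0.9708 − 0.08618)/(0.9945 − (-0.6745)) = 0.530.
μ = 0.08618 − (-0.6745)·0.530 = 0.444.
CV = √(exp(σ²)−1) = √(exp(0.2809)−1) = 0.570.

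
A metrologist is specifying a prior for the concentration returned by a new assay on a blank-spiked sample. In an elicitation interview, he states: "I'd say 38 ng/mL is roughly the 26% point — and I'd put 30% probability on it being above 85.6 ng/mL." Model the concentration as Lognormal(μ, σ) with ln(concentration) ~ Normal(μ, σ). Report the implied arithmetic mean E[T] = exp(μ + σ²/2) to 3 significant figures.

If T ~ Lognormal(μ,σ) then ln T ~ Normal(μ,σ), so the p-quantile of ln T is μ + z_p·σ.
ln(38) = 3.638 and ln(85.6) = 4.45; z_{0.26} = -0.6433, z_{0.7} = 0.5244.
σ = (4.45 − 3.638)/(0.5244 − (-0.6433)) = 0.695.
μ = 3.638 − (-0.6433)·0.695 = 4.085.
E[T] = exp(μ + σ²/2) = exp(4.085 + 0.2418) = 75.7 ng/mL.

E[T] ≈ 75.7 ng/mL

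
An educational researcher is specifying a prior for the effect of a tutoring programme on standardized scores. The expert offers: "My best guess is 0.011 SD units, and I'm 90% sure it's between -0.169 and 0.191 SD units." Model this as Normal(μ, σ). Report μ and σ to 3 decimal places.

A symmetric 90% interval runs μ ± z·σ with z = 1.645.
Half-width = 0.18, so σ = 0.18/1.645 = 0.109.
μ is the stated best guess, 0.011.

μ = 0.011, σ = 0.109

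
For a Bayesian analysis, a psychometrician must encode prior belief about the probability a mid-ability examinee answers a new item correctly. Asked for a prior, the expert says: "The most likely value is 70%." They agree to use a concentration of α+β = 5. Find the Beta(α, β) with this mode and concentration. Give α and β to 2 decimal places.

α = 3.10, β = 1.90

For α,β > 1 the Beta mode is (α−1)/(α+β−2). With α+β = 5, the mode is (α−1)/3.
Set (α−1)/3 = 0.7 → α = 1 + 0.7·3 = 3.10.
β = 5 − α = 1.90.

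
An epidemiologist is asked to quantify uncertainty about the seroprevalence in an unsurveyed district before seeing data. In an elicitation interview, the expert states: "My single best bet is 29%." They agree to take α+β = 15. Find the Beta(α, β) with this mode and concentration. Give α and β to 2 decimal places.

For α,β > 1 the Beta mode is (α−1)/(α+β−2). With α+β = 15, the mode is (α−1)/13.
Set (α−1)/13 = 0.29 → α = 1 + 0.29·13 = 4.77.
β = 15 − α = 10.23.

α = 4.77, β = 10.23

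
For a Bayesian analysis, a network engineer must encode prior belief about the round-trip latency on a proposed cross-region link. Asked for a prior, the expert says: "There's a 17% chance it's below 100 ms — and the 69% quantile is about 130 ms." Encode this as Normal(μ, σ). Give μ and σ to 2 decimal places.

μ = 119.74, σ = 20.69

The p-quantile of Normal(μ,σ) is μ + z_p·σ, with z_{0.17} = -0.9542 and z_{0.69} = 0.4959.
Eliminate σ: μ = (z₂·x₁ − z₁·x₂)/(z₂ − z₁) = (0.4959·100 − (-0.9542)·130)/1.45 = 119.74.
Then σ = (x₂ − x₁)/(z₂ − z₁) = (130 − 100)/1.45 = 20.69.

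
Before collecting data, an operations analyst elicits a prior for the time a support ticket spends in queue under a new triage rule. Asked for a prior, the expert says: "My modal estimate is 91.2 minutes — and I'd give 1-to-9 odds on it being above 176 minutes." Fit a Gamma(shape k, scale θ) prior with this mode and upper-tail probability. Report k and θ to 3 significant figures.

k ≈ 5.43, θ ≈ 20.6

Gamma(k,θ) with k>1 has mode (k−1)θ, so θ = 91.2/(k−1).
Need P(X < 176) = 0.9 with θ tied to k this way. Start at k = 2, θ = 91.2: P(X<176) ≈ 0.575.
Too low — raise k to concentrate. Iterating converges to k ≈ 5.43.
Then θ = 91.2/(5.43−1) ≈ 20.6.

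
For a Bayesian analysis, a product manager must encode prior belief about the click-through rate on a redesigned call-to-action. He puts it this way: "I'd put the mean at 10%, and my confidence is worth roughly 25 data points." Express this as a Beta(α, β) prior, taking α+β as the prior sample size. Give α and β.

α = 2.5, β = 22.5

Under the effective-sample-size interpretation, Beta(α, β) has prior mean α/(α+β) and prior sample size α+β.
So α+β = 25 and α/(α+β) = 0.1, giving α = 0.1·25 = 2.5 and β = 25 − 2.5 = 22.5.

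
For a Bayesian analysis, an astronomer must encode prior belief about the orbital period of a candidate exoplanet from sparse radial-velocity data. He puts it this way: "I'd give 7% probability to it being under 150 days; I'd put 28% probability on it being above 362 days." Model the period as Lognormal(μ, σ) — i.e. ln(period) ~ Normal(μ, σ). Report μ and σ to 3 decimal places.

μ ≈ 5.642, σ ≈ 0.428

If T ~ Lognormal(μ,σ) then ln T ~ Normal(μ,σ), so the p-quantile of ln T is μ + z_p·σ.
ln(150) = 5.011 and ln(362) = 5.892; z_{0.07} = -1.476, z_{0.72} = 0.5828.
σ = (5.892 − 5.011)/(0.5828 − (-1.476)) = 0.428.
μ = 5.011 − (-1.476)·0.428 = 5.642.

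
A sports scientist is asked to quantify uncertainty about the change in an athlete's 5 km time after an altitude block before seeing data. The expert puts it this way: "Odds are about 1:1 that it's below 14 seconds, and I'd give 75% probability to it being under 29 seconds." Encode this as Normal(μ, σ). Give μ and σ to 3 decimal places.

For Normal(μ,σ), the p-quantile is μ + z_p·σ. Here z_{0.5} = 0, z_{0.75} = 0.6745.
So 14 = μ + 0σ and 29 = μ + 0.6745σ.
Subtracting: σ = (29 − 14)/(0.6745 − (0)) = 22.239.
Then μ = 14 − (0)·22.239 = 14.000.

μ = 14.000, σ = 22.239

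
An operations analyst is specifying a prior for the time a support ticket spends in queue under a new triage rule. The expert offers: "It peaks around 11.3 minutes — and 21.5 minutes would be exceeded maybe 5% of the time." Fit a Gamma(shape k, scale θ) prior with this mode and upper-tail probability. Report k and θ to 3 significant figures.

k ≈ 7.72, θ ≈ 1.68

Gamma(k,θ) with k>1 has mode (k−1)θ, so θ = 11.3/(k−1).
Need P(X < 21.5) = 0.95 with θ tied to k this way. Start at k = 2, θ = 11.3: P(X<21.5) ≈ 0.567.
Too low — raise k to concentrate. Iterating converges to k ≈ 7.72.
Then θ = 11.3/(7.72−1) ≈ 1.68.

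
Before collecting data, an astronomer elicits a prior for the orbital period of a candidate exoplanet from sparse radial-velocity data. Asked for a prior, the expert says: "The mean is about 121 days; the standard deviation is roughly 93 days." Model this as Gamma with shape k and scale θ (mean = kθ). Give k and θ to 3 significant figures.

For Gamma(k, scale θ): mean = kθ, variance = kθ², so CV = 1/√k.
CV = SD/mean = 93/121 = 0.7686, hence k = 1/CV² = 1.69.
Then θ = mean/k = 121/1.69 = 71.5.

k ≈ 1.69, θ ≈ 71.5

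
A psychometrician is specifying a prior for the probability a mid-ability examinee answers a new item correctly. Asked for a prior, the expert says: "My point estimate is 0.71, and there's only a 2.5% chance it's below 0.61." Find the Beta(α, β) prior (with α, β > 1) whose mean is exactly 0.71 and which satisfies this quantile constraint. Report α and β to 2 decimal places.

α ≈ 60.65, β ≈ 24.77

With mean 0.71 fixed, write α = 0.71s, β = 0.29s where s = α+β.
Need P(θ < 0.61) = 0.025 under Beta(0.71s, 0.29s). Normal approximation: (q−m)/√(m(1−m)/s) ≈ z_{0.025} = -1.96, so s ≈ 0.71·0.29·(-1.96)²/(0.61−0.71)² = 79.1.
At s = 79.1: P(θ<0.61) ≈ 0.030. Adjusting to match 0.025 gives s ≈ 85.42.
So α = 0.71·85.42 ≈ 60.65, β = 0.29·85.42 ≈ 24.77.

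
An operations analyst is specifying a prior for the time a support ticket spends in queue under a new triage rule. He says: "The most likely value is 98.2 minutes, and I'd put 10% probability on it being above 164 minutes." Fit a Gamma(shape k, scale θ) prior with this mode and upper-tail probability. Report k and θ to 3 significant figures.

Gamma(k,θ) with k>1 has mode (k−1)θ, so θ = 98.2/(k−1).
Need P(X < 164) = 0.9 with θ tied to k this way. Start at k = 2, θ = 98.2: P(X<164) ≈ 0.497.
Too low — raise k to concentrate. Iterating converges to k ≈ 8.18.
Then θ = 98.2/(8.18−1) ≈ 13.7.

k ≈ 8.18, θ ≈ 13.7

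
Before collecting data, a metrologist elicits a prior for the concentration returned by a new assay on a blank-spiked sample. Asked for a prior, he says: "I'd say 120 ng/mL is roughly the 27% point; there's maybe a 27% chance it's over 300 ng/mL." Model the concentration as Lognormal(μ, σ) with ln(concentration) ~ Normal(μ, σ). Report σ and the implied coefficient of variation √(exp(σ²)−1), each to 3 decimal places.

σ ≈ 0.748, CV ≈ 0.865

If T ~ Lognormal(μ,σ) then ln T ~ Normal(μ,σ), so the p-quantile of ln T is μ + z_p·σ.
ln(120) = 4.787 and ln(300) = 5.704; z_{0.27} = -0.6128, z_{0.73} = 0.6128.
σ = (5.704 − 4.787)/(0.6128 − (-0.6128)) = 0.748.
μ = 4.787 − (-0.6128)·0.748 = 5.246.
CV = √(exp(σ²)−1) = √(exp(0.5589)−1) = 0.865.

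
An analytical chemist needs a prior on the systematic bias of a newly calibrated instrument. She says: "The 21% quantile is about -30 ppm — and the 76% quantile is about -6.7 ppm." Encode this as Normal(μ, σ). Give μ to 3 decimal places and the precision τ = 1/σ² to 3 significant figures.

μ = -17.579, τ = 0.00422

For Normal(μ,σ), the p-quantile is μ + z_p·σ. Here z_{0.21} = -0.8064, z_{0.76} = 0.7063.
So -30 = μ − 0.8064σ and -6.7 = μ + 0.7063σ.
Subtracting: σ = (-6.7 − -30)/(0.7063 − (-0.8064)) = 15.403.
Then μ = -30 − (-0.8064)·15.403 = -17.579.
Precision τ = 1/σ² = 1/15.4² = 0.00422.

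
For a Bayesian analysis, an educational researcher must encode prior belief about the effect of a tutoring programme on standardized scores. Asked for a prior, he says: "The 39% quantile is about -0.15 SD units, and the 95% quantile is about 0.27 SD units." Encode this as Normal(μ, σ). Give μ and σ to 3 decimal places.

μ = -0.089, σ = 0.218

The p-quantile of Normal(μ,σ) is μ + z_p·σ, with z_{0.39} = -0.2793 and z_{0.95} = 1.645.
Eliminate σ: μ = (z₂·x₁ − z₁·x₂)/(z₂ − z₁) = (1.645·-0.15 − (-0.2793)·0.27)/1.924 = -0.089.
Then σ = (x₂ − x₁)/(z₂ − z₁) = (0.27 − -0.15)/1.924 = 0.218.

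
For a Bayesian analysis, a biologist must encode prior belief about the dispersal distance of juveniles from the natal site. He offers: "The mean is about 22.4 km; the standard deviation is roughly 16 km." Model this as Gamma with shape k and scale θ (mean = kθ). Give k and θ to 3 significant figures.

For Gamma(k, scale θ): mean = kθ, variance = kθ², so CV = 1/√k.
CV = SD/mean = 16/22.4 = 0.7143, hence k = 1/CV² = 1.96.
Then θ = mean/k = 22.4/1.96 = 11.4.

k ≈ 1.96, θ ≈ 11.4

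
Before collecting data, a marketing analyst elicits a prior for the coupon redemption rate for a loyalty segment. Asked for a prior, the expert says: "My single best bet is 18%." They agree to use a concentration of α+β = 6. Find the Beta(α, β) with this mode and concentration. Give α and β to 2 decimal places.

For α,β > 1 the Beta mode is (α−1)/(α+β−2). With α+β = 6, the mode is (α−1)/4.
Set (α−1)/4 = 0.18 → α = 1 + 0.18·4 = 1.72.
β = 6 − α = 4.28.

α = 1.72, β = 4.28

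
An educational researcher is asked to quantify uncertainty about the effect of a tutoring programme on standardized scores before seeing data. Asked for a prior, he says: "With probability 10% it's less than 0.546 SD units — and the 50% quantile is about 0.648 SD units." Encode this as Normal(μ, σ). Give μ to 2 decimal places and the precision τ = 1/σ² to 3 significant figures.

The p-quantile of Normal(μ,σ) is μ + z_p·σ, with z_{0.1} = -1.282 and z_{0.5} = 0.
Eliminate σ: μ = (z₂·x₁ − z₁·x₂)/(z₂ − z₁) = (0·0.546 − (-1.282)·0.648)/1.282 = 0.65.
Then σ = (x₂ − x₁)/(z₂ − z₁) = (0.648 − 0.546)/1.282 = 0.08.
Precision τ = 1/σ² = 1/0.07959² = 158.

μ = 0.65, τ = 158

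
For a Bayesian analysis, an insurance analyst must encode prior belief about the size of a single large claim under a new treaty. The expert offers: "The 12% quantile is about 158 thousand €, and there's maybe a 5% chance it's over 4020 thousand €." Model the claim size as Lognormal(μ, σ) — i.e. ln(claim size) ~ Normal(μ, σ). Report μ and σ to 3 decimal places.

μ ≈ 6.411, σ ≈ 1.148

If T ~ Lognormal(μ,σ) then ln T ~ Normal(μ,σ), so the p-quantile of ln T is μ + z_p·σ.
ln(158) = 5.063 and ln(4020) = 8.299; z_{0.12} = -1.175, z_{0.95} = 1.645.
σ = (8.299 − 5.063)/(1.645 − (-1.175)) = 1.148.
μ = 5.063 − (-1.175)·1.148 = 6.411.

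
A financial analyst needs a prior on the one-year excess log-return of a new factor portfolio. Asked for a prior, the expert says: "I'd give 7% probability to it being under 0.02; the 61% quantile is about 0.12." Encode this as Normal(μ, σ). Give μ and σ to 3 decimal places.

For Normal(μ,σ), the p-quantile is μ + z_p·σ. Here z_{0.07} = -1.476, z_{0.61} = 0.2793.
So 0.02 = μ − 1.476σ and 0.12 = μ + 0.2793σ.
Subtracting: σ = (0.12 − 0.02)/(0.2793 − (-1.476)) = 0.057.
Then μ = 0.02 − (-1.476)·0.057 = 0.104.

μ = 0.104, σ = 0.057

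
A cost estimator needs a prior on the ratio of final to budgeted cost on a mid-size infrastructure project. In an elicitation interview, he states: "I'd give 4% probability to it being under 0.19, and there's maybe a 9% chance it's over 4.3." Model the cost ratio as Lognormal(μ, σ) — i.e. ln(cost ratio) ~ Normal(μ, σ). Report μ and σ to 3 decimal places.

μ ≈ 0.106, σ ≈ 1.009

If T ~ Lognormal(μ,σ) then ln T ~ Normal(μ,σ), so the p-quantile of ln T is μ + z_p·σ.
ln(0.19) = -1.661 and ln(4.3) = 1.459; z_{0.04} = -1.751, z_{0.91} = 1.341.
σ = (1.459 − -1.661)/(1.341 − (-1.751)) = 1.009.
μ = -1.661 − (-1.751)·1.009 = 0.106.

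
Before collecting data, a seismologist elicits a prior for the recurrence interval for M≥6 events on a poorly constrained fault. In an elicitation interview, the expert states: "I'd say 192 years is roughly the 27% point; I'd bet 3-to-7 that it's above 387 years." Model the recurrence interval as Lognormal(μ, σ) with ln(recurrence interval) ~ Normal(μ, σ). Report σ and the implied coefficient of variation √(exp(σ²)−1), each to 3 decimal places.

σ ≈ 0.616, CV ≈ 0.680

If T ~ Lognormal(μ,σ) then ln T ~ Normal(μ,σ), so the p-quantile of ln T is μ + z_p·σ.
ln(192) = 5.257 and ln(387) = 5.958; z_{0.27} = -0.6128, z_{0.7} = 0.5244.
σ = (5.958 − 5.257)/(0.5244 − (-0.6128)) = 0.616.
μ = 5.257 − (-0.6128)·0.616 = 5.635.
CV = √(exp(σ²)−1) = √(exp(0.3799)−1) = 0.680.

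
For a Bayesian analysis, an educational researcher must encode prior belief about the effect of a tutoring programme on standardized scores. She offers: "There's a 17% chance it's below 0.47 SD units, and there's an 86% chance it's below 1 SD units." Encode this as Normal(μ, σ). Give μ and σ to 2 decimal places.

For Normal(μ,σ), the p-quantile is μ + z_p·σ. Here z_{0.17} = -0.9542, z_{0.86} = 1.08.
So 0.47 = μ − 0.9542σ and 1 = μ + 1.08σ.
Subtracting: σ = (1 − 0.47)/(1.08 − (-0.9542)) = 0.26.
Then μ = 0.47 − (-0.9542)·0.26 = 0.72.

μ = 0.72, σ = 0.26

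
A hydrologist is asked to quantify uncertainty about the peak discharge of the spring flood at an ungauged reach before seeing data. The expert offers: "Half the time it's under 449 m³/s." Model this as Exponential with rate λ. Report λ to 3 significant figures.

Exponential median = ln 2 / λ, so λ = ln 2 / 449.0 = 0.00154.

λ ≈ 0.00154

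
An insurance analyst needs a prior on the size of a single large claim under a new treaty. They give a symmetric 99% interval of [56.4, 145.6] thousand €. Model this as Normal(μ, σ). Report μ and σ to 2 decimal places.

μ = 101.00, σ = 17.31

A symmetric 99% interval runs μ ± z·σ with z = 2.576.
Half-width = 44.6, so σ = 44.6/2.576 = 17.31.
μ is the interval midpoint, 101.00.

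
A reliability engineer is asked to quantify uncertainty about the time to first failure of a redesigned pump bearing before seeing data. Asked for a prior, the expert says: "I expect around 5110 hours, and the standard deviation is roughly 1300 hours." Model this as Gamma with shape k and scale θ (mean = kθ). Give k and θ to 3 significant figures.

For Gamma(k, scale θ): mean = kθ, variance = kθ², so CV = 1/√k.
CV = SD/mean = 1300/5110 = 0.2544, hence k = 1/CV² = 15.5.
Then θ = mean/k = 5110/15.5 = 331.

k ≈ 15.5, θ ≈ 331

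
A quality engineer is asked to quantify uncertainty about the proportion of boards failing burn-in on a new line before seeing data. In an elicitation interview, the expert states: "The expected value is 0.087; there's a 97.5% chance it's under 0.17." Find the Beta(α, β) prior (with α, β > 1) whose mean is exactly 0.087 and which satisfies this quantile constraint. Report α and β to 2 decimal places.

α ≈ 5.17, β ≈ 54.23

With mean 0.087 fixed, write α = 0.087s, β = 0.913s where s = α+β.
Need P(θ < 0.17) = 0.975 under Beta(0.087s, 0.913s). Normal approximation: (q−m)/√(m(1−m)/s) ≈ z_{0.975} = 1.96, so s ≈ 0.087·0.913·(1.96)²/(0.17−0.087)² = 44.3.
At s = 44.3: P(θ<0.17) ≈ 0.958. Adjusting to match 0.975 gives s ≈ 59.40.
So α = 0.087·59.40 ≈ 5.17, β = 0.913·59.40 ≈ 54.23.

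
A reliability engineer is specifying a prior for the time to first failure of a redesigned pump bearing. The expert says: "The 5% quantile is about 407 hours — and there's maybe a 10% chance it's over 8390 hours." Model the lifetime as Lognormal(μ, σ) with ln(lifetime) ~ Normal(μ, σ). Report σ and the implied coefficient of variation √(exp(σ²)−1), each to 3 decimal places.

If T ~ Lognormal(μ,σ) then ln T ~ Normal(μ,σ), so the p-quantile of ln T is μ + z_p·σ.
ln(407) = 6.009 and ln(8390) = 9.035; z_{0.05} = -1.645, z_{0.9} = 1.282.
σ = (9.035 − 6.009)/(1.282 − (-1.645)) = 1.034.
μ = 6.009 − (-1.645)·1.034 = 7.710.
CV = √(exp(σ²)−1) = √(exp(1.0692)−1) = 1.383.

σ ≈ 1.034, CV ≈ 1.383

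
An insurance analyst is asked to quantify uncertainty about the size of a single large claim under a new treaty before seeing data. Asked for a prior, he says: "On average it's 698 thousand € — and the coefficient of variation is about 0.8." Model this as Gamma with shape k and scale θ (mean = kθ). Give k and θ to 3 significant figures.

For Gamma(k, scale θ): mean = kθ, variance = kθ², so CV = 1/√k.
CV = 0.8, hence k = 1/CV² = 1.56.
Then θ = mean/k = 698/1.56 = 447.

k ≈ 1.56, θ ≈ 447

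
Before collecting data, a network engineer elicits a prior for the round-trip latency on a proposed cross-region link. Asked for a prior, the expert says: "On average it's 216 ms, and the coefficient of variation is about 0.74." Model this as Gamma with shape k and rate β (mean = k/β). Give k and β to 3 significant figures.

k ≈ 1.83, β ≈ 0.00845

For Gamma(k, rate β): mean = k/β, variance = k/β², so CV = 1/√k.
CV = 0.74, hence k = 1/CV² = 1.83.
Then β = k/mean = 1.83/216 = 0.00845.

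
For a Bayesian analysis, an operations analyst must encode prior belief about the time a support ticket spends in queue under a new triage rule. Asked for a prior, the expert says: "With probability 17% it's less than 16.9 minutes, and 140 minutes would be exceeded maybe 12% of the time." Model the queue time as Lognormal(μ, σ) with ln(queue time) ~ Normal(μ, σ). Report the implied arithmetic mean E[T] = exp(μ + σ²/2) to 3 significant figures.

If T ~ Lognormal(μ,σ) then ln T ~ Normal(μ,σ), so the p-quantile of ln T is μ + z_p·σ.
ln(16.9) = 2.827 and ln(140) = 4.942; z_{0.17} = -0.9542, z_{0.88} = 1.175.
σ = (4.942 − 2.827)/(1.175 − (-0.9542)) = 0.993.
μ = 2.827 − (-0.9542)·0.993 = 3.775.
E[T] = exp(μ + σ²/2) = exp(3.775 + 0.4931) = 71.4 minutes.

E[T] ≈ 71.4 minutes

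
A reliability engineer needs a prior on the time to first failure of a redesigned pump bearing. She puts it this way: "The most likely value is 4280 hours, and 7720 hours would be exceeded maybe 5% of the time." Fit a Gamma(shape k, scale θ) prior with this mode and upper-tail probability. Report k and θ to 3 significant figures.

Gamma(k,θ) with k>1 has mode (k−1)θ, so θ = 4280/(k−1).
Need P(X < 7720) = 0.95 with θ tied to k this way. Start at k = 2, θ = 4280: P(X<7720) ≈ 0.538.
Too low — raise k to concentrate. Iterating converges to k ≈ 9.01.
Then θ = 4280/(9.01−1) ≈ 534.

k ≈ 9.01, θ ≈ 534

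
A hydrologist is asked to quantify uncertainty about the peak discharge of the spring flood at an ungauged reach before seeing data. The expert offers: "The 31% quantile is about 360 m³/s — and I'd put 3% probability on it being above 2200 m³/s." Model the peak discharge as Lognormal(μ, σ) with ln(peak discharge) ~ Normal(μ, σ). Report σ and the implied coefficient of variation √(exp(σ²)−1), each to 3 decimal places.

If T ~ Lognormal(μ,σ) then ln T ~ Normal(μ,σ), so the p-quantile of ln T is μ + z_p·σ.
ln(360) = 5.886 and ln(2200) = 7.696; z_{0.31} = -0.4959, z_{0.97} = 1.881.
σ = (7.696 − 5.886)/(1.881 − (-0.4959)) = 0.762.
μ = 5.886 − (-0.4959)·0.762 = 6.264.
CV = √(exp(σ²)−1) = √(exp(0.5801)−1) = 0.887.

σ ≈ 0.762, CV ≈ 0.887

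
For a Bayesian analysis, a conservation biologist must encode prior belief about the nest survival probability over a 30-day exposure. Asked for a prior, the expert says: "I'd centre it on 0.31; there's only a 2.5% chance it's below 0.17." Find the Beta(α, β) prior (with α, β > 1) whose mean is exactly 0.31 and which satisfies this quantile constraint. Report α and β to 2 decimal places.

With mean 0.31 fixed, write α = 0.31s, β = 0.69s where s = α+β.
Need P(θ < 0.17) = 0.025 under Beta(0.31s, 0.69s). Normal approximation: (q−m)/√(m(1−m)/s) ≈ z_{0.025} = -1.96, so s ≈ 0.31·0.69·(-1.96)²/(0.17−0.31)² = 41.9.
At s = 41.9: P(θ<0.17) ≈ 0.015. Adjusting to match 0.025 gives s ≈ 34.77.
So α = 0.31·34.77 ≈ 10.78, β = 0.69·34.77 ≈ 23.99.

α ≈ 10.78, β ≈ 23.99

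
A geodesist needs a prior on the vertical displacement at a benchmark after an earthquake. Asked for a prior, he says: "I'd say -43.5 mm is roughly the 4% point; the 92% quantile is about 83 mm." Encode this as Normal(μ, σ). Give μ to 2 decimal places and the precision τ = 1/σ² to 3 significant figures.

μ = 26.68, τ = 0.000622

The p-quantile of Normal(μ,σ) is μ + z_p·σ, with z_{0.04} = -1.751 and z_{0.92} = 1.405.
Eliminate σ: μ = (z₂·x₁ − z₁·x₂)/(z₂ − z₁) = (1.405·-43.5 − (-1.751)·83)/3.156 = 26.68.
Then σ = (x₂ − x₁)/(z₂ − z₁) = (83 − -43.5)/3.156 = 40.09.
Precision τ = 1/σ² = 1/40.09² = 0.000622.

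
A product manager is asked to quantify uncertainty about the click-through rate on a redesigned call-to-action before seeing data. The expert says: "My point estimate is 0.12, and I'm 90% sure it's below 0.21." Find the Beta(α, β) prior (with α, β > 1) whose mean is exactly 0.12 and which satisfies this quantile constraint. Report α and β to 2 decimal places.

α ≈ 2.80, β ≈ 20.50

With mean 0.12 fixed, write α = 0.12s, β = 0.88s where s = α+β.
Need P(θ < 0.21) = 0.9 under Beta(0.12s, 0.88s). Normal approximation: (q−m)/√(m(1−m)/s) ≈ z_{0.9} = 1.28, so s ≈ 0.12·0.88·(1.28)²/(0.21−0.12)² = 21.4.
At s = 21.4: P(θ<0.21) ≈ 0.893. Adjusting to match 0.9 gives s ≈ 23.30.
So α = 0.12·23.30 ≈ 2.80, β = 0.88·23.30 ≈ 20.50.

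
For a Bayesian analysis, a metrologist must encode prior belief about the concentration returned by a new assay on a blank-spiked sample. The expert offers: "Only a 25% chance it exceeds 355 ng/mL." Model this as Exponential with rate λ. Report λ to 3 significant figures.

λ ≈ 0.00391

P(T > 355.0) = e^(−λ·355.0) = 0.25, so λ = −ln(0.25)/355.0 = 0.00391.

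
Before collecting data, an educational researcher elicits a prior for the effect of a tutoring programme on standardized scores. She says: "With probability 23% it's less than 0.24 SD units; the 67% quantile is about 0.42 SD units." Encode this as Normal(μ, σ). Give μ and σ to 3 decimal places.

The p-quantile of Normal(μ,σ) is μ + z_p·σ, with z_{0.23} = -0.7388 and z_{0.67} = 0.4399.
Eliminate σ: μ = (z₂·x₁ − z₁·x₂)/(z₂ − z₁) = (0.4399·0.24 − (-0.7388)·0.42)/1.179 = 0.353.
Then σ = (x₂ − x₁)/(z₂ − z₁) = (0.42 − 0.24)/1.179 = 0.153.

μ = 0.353, σ = 0.153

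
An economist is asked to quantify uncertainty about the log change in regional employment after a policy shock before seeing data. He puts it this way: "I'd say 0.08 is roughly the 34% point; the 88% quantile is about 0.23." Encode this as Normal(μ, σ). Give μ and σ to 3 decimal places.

μ = 0.119, σ = 0.094

The p-quantile of Normal(μ,σ) is μ + z_p·σ, with z_{0.34} = -0.4125 and z_{0.88} = 1.175.
Eliminate σ: μ = (z₂·x₁ − z₁·x₂)/(z₂ − z₁) = (1.175·0.08 − (-0.4125)·0.23)/1.587 = 0.119.
Then σ = (x₂ − x₁)/(z₂ − z₁) = (0.23 − 0.08)/1.587 = 0.094.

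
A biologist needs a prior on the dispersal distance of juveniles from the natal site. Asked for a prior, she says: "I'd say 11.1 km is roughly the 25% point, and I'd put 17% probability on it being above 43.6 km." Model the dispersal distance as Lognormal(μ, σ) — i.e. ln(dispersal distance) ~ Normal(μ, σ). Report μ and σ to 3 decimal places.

μ ≈ 2.974, σ ≈ 0.840

If T ~ Lognormal(μ,σ) then ln T ~ Normal(μ,σ), so the p-quantile of ln T is μ + z_p·σ.
ln(11.1) = 2.407 and ln(43.6) = 3.775; z_{0.25} = -0.6745, z_{0.83} = 0.9542.
σ = (3.775 − 2.407)/(0.9542 − (-0.6745)) = 0.840.
μ = 2.407 − (-0.6745)·0.840 = 2.974.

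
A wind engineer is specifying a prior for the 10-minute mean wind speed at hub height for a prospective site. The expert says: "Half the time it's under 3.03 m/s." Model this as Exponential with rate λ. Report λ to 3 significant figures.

λ ≈ 0.229

Exponential median = ln 2 / λ, so λ = ln 2 / 3.03 = 0.229.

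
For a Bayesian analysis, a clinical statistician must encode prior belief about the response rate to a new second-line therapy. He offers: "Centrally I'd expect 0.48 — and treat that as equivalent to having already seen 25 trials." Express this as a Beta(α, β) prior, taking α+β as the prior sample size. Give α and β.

Under the effective-sample-size interpretation, Beta(α, β) has prior mean α/(α+β) and prior sample size α+β.
So α+β = 25 and α/(α+β) = 0.48, giving α = 0.48·25 = 12 and β = 25 − 12 = 13.

α = 12, β = 13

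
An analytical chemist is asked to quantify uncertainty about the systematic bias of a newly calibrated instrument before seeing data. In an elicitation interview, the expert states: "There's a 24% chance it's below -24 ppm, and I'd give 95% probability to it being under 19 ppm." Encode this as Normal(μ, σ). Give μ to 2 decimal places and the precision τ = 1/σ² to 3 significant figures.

The p-quantile of Normal(μ,σ) is μ + z_p·σ, with z_{0.24} = -0.7063 and z_{0.95} = 1.645.
Eliminate σ: μ = (z₂·x₁ − z₁·x₂)/(z₂ − z₁) = (1.645·-24 − (-0.7063)·19)/2.351 = -11.08.
Then σ = (x₂ − x₁)/(z₂ − z₁) = (19 − -24)/2.351 = 18.29.
Precision τ = 1/σ² = 1/18.29² = 0.00299.

μ = -11.08, τ = 0.00299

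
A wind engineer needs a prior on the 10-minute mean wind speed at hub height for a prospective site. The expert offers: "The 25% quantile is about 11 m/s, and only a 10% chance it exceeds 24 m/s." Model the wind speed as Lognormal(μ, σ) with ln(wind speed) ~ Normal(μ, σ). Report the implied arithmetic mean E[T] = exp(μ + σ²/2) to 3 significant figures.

If T ~ Lognormal(μ,σ) then ln T ~ Normal(μ,σ), so the p-quantile of ln T is μ + z_p·σ.
ln(11) = 2.398 and ln(24) = 3.178; z_{0.25} = -0.6745, z_{0.9} = 1.282.
σ = (3.178 − 2.398)/(1.282 − (-0.6745)) = 0.399.
μ = 2.398 − (-0.6745)·0.399 = 2.667.
E[T] = exp(μ + σ²/2) = exp(2.667 + 0.0795) = 15.6 m/s.

E[T] ≈ 15.6 m/s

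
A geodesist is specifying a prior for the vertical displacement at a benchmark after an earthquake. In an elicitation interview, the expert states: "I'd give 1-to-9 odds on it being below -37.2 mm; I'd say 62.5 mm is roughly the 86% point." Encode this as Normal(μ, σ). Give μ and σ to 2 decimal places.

For Normal(μ,σ), the p-quantile is μ + z_p·σ. Here z_{0.1} = -1.282, z_{0.86} = 1.08.
So -37.2 = μ − 1.282σ and 62.5 = μ + 1.08σ.
Subtracting: σ = (62.5 − -37.2)/(1.08 − (-1.282)) = 42.21.
Then μ = -37.2 − (-1.282)·42.21 = 16.90.

μ = 16.90, σ = 42.21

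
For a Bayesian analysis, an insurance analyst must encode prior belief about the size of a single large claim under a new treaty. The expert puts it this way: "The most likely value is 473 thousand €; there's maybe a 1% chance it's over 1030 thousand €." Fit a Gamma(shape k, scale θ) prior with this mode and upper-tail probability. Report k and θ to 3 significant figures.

k ≈ 8.98, θ ≈ 59.3

Gamma(k,θ) with k>1 has mode (k−1)θ, so θ = 473/(k−1).
Need P(X < 1030) = 0.99 with θ tied to k this way. Start at k = 2, θ = 473: P(X<1030) ≈ 0.640.
Too low — raise k to concentrate. Iterating converges to k ≈ 8.98.
Then θ = 473/(8.98−1) ≈ 59.3.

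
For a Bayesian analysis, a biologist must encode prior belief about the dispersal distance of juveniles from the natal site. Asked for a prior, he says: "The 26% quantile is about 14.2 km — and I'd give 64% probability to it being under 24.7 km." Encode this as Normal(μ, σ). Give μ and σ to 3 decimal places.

The p-quantile of Normal(μ,σ) is μ + z_p·σ, with z_{0.26} = -0.6433 and z_{0.64} = 0.3585.
Eliminate σ: μ = (z₂·x₁ − z₁·x₂)/(z₂ − z₁) = (0.3585·14.2 − (-0.6433)·24.7)/1.002 = 20.943.
Then σ = (x₂ − x₁)/(z₂ − z₁) = (24.7 − 14.2)/1.002 = 10.481.

μ = 20.943, σ = 10.481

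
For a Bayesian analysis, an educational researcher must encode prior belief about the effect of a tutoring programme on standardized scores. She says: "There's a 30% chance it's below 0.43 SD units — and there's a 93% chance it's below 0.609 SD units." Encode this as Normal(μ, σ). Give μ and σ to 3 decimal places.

μ = 0.477, σ = 0.089

For Normal(μ,σ), the p-quantile is μ + z_p·σ. Here z_{0.3} = -0.5244, z_{0.93} = 1.476.
So 0.43 = μ − 0.5244σ and 0.609 = μ + 1.476σ.
Subtracting: σ = (0.609 − 0.43)/(1.476 − (-0.5244)) = 0.089.
Then μ = 0.43 − (-0.5244)·0.089 = 0.477.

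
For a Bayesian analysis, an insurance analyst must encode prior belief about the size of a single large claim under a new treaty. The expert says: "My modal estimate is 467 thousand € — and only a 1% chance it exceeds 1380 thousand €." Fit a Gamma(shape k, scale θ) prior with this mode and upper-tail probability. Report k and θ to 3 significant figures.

k ≈ 4.85, θ ≈ 121

Gamma(k,θ) with k>1 has mode (k−1)θ, so θ = 467/(k−1).
Need P(X < 1380) = 0.99 with θ tied to k this way. Start at k = 2, θ = 467: P(X<1380) ≈ 0.794.
Too low — raise k to concentrate. Iterating converges to k ≈ 4.85.
Then θ = 467/(4.85−1) ≈ 121.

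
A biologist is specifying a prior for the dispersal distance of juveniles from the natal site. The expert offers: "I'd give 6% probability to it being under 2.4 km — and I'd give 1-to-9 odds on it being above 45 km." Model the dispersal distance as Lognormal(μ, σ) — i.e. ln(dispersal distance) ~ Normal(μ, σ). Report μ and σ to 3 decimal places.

If T ~ Lognormal(μ,σ) then ln T ~ Normal(μ,σ), so the p-quantile of ln T is μ + z_p·σ.
ln(2.4) = 0.8755 and ln(45) = 3.807; z_{0.06} = -1.555, z_{0.9} = 1.282.
σ = (3.807 − 0.8755)/(1.282 − (-1.555)) = 1.033.
μ = 0.8755 − (-1.555)·1.033 = 2.482.

μ ≈ 2.482, σ ≈ 1.033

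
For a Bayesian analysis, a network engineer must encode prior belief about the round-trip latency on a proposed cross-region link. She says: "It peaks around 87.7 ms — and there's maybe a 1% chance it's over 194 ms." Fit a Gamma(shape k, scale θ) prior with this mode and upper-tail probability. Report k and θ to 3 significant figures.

Gamma(k,θ) with k>1 has mode (k−1)θ, so θ = 87.7/(k−1).
Need P(X < 194) = 0.99 with θ tied to k this way. Start at k = 2, θ = 87.7: P(X<194) ≈ 0.648.
Too low — raise k to concentrate. Iterating converges to k ≈ 8.64.
Then θ = 87.7/(8.64−1) ≈ 11.5.

k ≈ 8.64, θ ≈ 11.5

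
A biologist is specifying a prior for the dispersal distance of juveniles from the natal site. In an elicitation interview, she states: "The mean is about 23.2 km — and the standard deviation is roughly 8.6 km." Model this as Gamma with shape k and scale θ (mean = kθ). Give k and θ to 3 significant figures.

k ≈ 7.28, θ ≈ 3.19

For Gamma(k, scale θ): mean = kθ, variance = kθ², so CV = 1/√k.
CV = SD/mean = 8.6/23.2 = 0.3707, hence k = 1/CV² = 7.28.
Then θ = mean/k = 23.2/7.28 = 3.19.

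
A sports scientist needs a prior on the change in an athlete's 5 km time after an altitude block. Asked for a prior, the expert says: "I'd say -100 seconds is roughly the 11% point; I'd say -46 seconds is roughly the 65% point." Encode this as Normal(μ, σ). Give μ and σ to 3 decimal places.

μ = -58.909, σ = 33.502

The p-quantile of Normal(μ,σ) is μ + z_p·σ, with z_{0.11} = -1.227 and z_{0.65} = 0.3853.
Eliminate σ: μ = (z₂·x₁ − z₁·x₂)/(z₂ − z₁) = (0.3853·-100 − (-1.227)·-46)/1.612 = -58.909.
Then σ = (x₂ − x₁)/(z₂ − z₁) = (-46 − -100)/1.612 = 33.502.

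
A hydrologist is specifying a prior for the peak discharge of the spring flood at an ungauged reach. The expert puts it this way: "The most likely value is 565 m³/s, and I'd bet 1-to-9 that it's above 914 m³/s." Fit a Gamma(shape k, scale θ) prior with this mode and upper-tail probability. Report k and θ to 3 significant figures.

Gamma(k,θ) with k>1 has mode (k−1)θ, so θ = 565/(k−1).
Need P(X < 914) = 0.9 with θ tied to k this way. Start at k = 2, θ = 565: P(X<914) ≈ 0.481.
Too low — raise k to concentrate. Iterating converges to k ≈ 9.13.
Then θ = 565/(9.13−1) ≈ 69.5.

k ≈ 9.13, θ ≈ 69.5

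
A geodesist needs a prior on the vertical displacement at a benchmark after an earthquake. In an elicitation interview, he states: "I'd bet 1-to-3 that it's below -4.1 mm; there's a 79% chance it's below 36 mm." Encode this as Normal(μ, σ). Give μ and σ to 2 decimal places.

μ = 14.16, σ = 27.08

For Normal(μ,σ), the p-quantile is μ + z_p·σ. Here z_{0.25} = -0.6745, z_{0.79} = 0.8064.
So -4.1 = μ − 0.6745σ and 36 = μ + 0.8064σ.
Subtracting: σ = (36 − -4.1)/(0.8064 − (-0.6745)) = 27.08.
Then μ = -4.1 − (-0.6745)·27.08 = 14.16.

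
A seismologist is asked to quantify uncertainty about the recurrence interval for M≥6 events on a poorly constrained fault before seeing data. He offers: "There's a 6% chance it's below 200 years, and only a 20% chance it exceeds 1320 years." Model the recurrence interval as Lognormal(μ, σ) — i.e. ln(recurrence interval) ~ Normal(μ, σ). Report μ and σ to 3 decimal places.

If T ~ Lognormal(μ,σ) then ln T ~ Normal(μ,σ), so the p-quantile of ln T is μ + z_p·σ.
ln(200) = 5.298 and ln(1320) = 7.185; z_{0.06} = -1.555, z_{0.8} = 0.8416.
σ = (7.185 − 5.298)/(0.8416 − (-1.555)) = 0.787.
μ = 5.298 − (-1.555)·0.787 = 6.523.

μ ≈ 6.523, σ ≈ 0.787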